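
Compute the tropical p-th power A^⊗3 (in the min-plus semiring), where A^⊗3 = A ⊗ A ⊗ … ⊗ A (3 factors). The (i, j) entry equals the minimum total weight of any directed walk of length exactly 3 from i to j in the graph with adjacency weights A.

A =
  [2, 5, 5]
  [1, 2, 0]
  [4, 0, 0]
A^⊗3 =
  [6, 5, 5]
  [1, 0, 0]
  [1, 0, 0]

Each entry (A^⊗3)_ij equals the minimum over all length-3 walks i = v_0 → v_1 → … → v_3 = j of Σ_t A[v_t][v_{t+1}]. For example, for (i, j) = (0, 2) we minimise over 9 possible intermediate vertex sequences; the minimum is 5, attained along the walk 0 → 1 → 2 → 2.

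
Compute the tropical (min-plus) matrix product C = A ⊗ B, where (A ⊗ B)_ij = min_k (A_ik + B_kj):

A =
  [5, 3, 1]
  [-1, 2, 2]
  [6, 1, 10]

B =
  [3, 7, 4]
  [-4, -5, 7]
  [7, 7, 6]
A ⊗ B =
  [-1, -2, 7]
  [-2, -3, 3]
  [-3, -4, 8]

Apply the min-plus product entry-by-entry:
  C[0][0] = min over k of (A[0][0] + B[0][0] = 5 + 3 = 8, A[0][1] + B[1][0] = 3 + -4 = -1, A[0][2] + B[2][0] = 1 + 7 = 8) = -1 (attained at k = 1)
  C[0][1] = min over k of (A[0][0] + B[0][1] = 5 + 7 = 12, A[0][1] + B[1][1] = 3 + -5 = -2, A[0][2] + B[2][1] = 1 + 7 = 8) = -2 (attained at k = 1)
  C[0][2] = min over k of (A[0][0] + B[0][2] = 5 + 4 = 9, A[0][1] + B[1][2] = 3 + 7 = 10, A[0][2] + B[2][2] = 1 + 6 = 7) = 7 (attained at k = 2)
  C[1][0] = min over k of (A[1][0] + B[0][0] = -1 + 3 = 2, A[1][1] + B[1][0] = 2 + -4 = -2, A[1][2] + B[2][0] = 2 + 7 = 9) = -2 (attained at k = 1)
  C[1][1] = min over k of (A[1][0] + B[0][1] = -1 + 7 = 6, A[1][1] + B[1][1] = 2 + -5 = -3, A[1][2] + B[2][1] = 2 + 7 = 9) = -3 (attained at k = 1)
  C[1][2] = min over k of (A[1][0] + B[0][2] = -1 + 4 = 3, A[1][1] + B[1][2] = 2 + 7 = 9, A[1][2] + B[2][2] = 2 + 6 = 8) = 3 (attained at k = 0)
  C[2][0] = min over k of (A[2][0] + B[0][0] = 6 + 3 = 9, A[2][1] + B[1][0] = 1 + -4 = -3, A[2][2] + B[2][0] = 10 + 7 = 17) = -3 (attained at k = 1)
  C[2][1] = min over k of (A[2][0] + B[0][1] = 6 + 7 = 13, A[2][1] + B[1][1] = 1 + -5 = -4, A[2][2] + B[2][1] = 10 + 7 = 17) = -4 (attained at k = 1)
  C[2][2] = min over k of (A[2][0] + B[0][2] = 6 + 4 = 10, A[2][1] + B[1][2] = 1 + 7 = 8, A[2][2] + B[2][2] = 10 + 6 = 16) = 8 (attained at k = 1)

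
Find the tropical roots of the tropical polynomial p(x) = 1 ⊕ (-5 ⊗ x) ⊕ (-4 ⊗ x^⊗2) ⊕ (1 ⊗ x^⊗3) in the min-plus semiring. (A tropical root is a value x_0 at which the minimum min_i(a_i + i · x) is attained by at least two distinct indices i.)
Roots: {-5, -1, 6}

Each tropical root is a break point of the lower envelope of the lines y = a_i + i · x (there are 4 lines, with slopes 0, 1, ..., 3). Only the lines that attain the minimum somewhere contribute to roots; other lines are dominated. Here the surviving (envelope) indices are i = 3, i = 2, i = 1, i = 0.
Intersections between consecutive envelope lines give the roots: for adjacent envelope indices i < j the intersection is x = (a_i − a_j) / (j − i). Reading off the sorted break points: {-5, -1, 6}.
Verification: at each break x_0, at least two indices attain the minimum of min_i(a_i + i · x_0).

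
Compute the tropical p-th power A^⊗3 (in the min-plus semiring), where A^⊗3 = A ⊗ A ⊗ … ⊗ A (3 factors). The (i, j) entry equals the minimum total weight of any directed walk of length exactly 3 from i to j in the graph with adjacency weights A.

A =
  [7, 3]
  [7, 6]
A^⊗3 =
  [16, 13]
  [17, 16]

Each entry (A^⊗3)_ij equals the minimum over all length-3 walks i = v_0 → v_1 → … → v_3 = j of Σ_t A[v_t][v_{t+1}]. For example, for (i, j) = (0, 1) we minimise over 4 possible intermediate vertex sequences; the minimum is 13, attained along the walk 0 → 1 → 0 → 1.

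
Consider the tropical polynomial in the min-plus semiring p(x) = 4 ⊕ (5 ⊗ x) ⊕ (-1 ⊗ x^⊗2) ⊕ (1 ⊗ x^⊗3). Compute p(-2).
p(-2) = -5

A tropical monomial a ⊗ x^⊗i evaluates to a + i · x. Evaluating each term at x = -2:
  Term 0 contributes 4 + 0 · -2 = 4
  Term 1 contributes 5 + 1 · -2 = 3
  Term 2 contributes -1 + 2 · -2 = -5
  Term 3 contributes 1 + 3 · -2 = -5
p(-2) = ⊕ of these = min[4, 3, -5, -5] = -5.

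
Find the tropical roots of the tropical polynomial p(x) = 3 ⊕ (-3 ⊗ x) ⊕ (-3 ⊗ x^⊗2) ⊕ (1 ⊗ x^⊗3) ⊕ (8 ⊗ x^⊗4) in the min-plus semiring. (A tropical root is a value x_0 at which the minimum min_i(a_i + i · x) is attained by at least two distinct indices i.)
Roots: {-7, -4, 0, 6}

Each tropical root is a break point of the lower envelope of the lines y = a_i + i · x (there are 5 lines, with slopes 0, 1, ..., 4). Only the lines that attain the minimum somewhere contribute to roots; other lines are dominated. Here the surviving (envelope) indices are i = 4, i = 3, i = 2, i = 1, i = 0.
Intersections between consecutive envelope lines give the roots: for adjacent envelope indices i < j the intersection is x = (a_i − a_j) / (j − i). Reading off the sorted break points: {-7, -4, 0, 6}.
Verification: at each break x_0, at least two indices attain the minimum of min_i(a_i + i · x_0).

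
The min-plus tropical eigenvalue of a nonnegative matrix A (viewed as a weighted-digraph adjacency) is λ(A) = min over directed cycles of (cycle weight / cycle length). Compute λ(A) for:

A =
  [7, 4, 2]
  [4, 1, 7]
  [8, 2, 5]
λ(A) = 1

Enumerate directed cycles and compute their means (weight / length). Sample:
  cycle 0 → 0: weight = 7, length = 1, mean = 7/1 ≈ 7.000
  cycle 1 → 1: weight = 1, length = 1, mean = 1/1 ≈ 1.000
  cycle 2 → 2: weight = 5, length = 1, mean = 5/1 ≈ 5.000
  cycle 0 → 1 → 0: weight = 8, length = 2, mean = 8/2 ≈ 4.000
  cycle 0 → 2 → 0: weight = 10, length = 2, mean = 10/2 ≈ 5.000
  cycle 1 → 0 → 1: weight = 8, length = 2, mean = 8/2 ≈ 4.000
Minimum mean = 1.000, attained e.g. along the cycle 1 → 1 with weight 1 and length 1. So λ(A) = 1/1 = 1.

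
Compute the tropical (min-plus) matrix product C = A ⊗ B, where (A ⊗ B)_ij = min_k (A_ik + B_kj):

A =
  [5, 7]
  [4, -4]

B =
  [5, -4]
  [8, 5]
A ⊗ B =
  [10, 1]
  [4, 0]

Apply the min-plus product entry-by-entry:
  C[0][0] = min over k of (A[0][0] + B[0][0] = 5 + 5 = 10, A[0][1] + B[1][0] = 7 + 8 = 15) = 10 (attained at k = 0)
  C[0][1] = min over k of (A[0][0] + B[0][1] = 5 + -4 = 1, A[0][1] + B[1][1] = 7 + 5 = 12) = 1 (attained at k = 0)
  C[1][0] = min over k of (A[1][0] + B[0][0] = 4 + 5 = 9, A[1][1] + B[1][0] = -4 + 8 = 4) = 4 (attained at k = 1)
  C[1][1] = min over k of (A[1][0] + B[0][1] = 4 + -4 = 0, A[1][1] + B[1][1] = -4 + 5 = 1) = 0 (attained at k = 0)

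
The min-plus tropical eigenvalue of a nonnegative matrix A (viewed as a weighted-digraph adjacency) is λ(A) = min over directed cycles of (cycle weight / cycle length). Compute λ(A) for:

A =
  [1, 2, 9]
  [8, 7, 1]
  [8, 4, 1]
λ(A) = 1

Enumerate directed cycles and compute their means (weight / length). Sample:
  cycle 0 → 0: weight = 1, length = 1, mean = 1/1 ≈ 1.000
  cycle 1 → 1: weight = 7, length = 1, mean = 7/1 ≈ 7.000
  cycle 2 → 2: weight = 1, length = 1, mean = 1/1 ≈ 1.000
  cycle 0 → 1 → 0: weight = 10, length = 2, mean = 10/2 ≈ 5.000
  cycle 0 → 2 → 0: weight = 17, length = 2, mean = 17/2 ≈ 8.500
  cycle 1 → 0 → 1: weight = 10, length = 2, mean = 10/2 ≈ 5.000
Minimum mean = 1.000, attained e.g. along the cycle 0 → 0 with weight 1 and length 1. So λ(A) = 1/1 = 1.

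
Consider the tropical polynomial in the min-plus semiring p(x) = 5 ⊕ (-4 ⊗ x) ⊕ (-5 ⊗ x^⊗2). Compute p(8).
p(8) = 4

A tropical monomial a ⊗ x^⊗i evaluates to a + i · x. Evaluating each term at x = 8:
  Term 0 contributes 5 + 0 · 8 = 5
  Term 1 contributes -4 + 1 · 8 = 4
  Term 2 contributes -5 + 2 · 8 = 11
p(8) = ⊕ of these = min[5, 4, 11] = 4.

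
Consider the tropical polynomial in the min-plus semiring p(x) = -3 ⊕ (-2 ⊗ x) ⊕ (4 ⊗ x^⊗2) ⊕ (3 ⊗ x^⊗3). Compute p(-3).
p(-3) = -6

A tropical monomial a ⊗ x^⊗i evaluates to a + i · x. Evaluating each term at x = -3:
  Term 0 contributes -3 + 0 · -3 = -3
  Term 1 contributes -2 + 1 · -3 = -5
  Term 2 contributes 4 + 2 · -3 = -2
  Term 3 contributes 3 + 3 · -3 = -6
p(-3) = ⊕ of these = min[-3, -5, -2, -6] = -6.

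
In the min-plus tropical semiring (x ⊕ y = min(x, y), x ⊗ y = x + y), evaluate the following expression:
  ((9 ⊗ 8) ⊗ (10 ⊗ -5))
((9 ⊗ 8) ⊗ (10 ⊗ -5)) = 22

Expand innermost to outermost. Recall ⊕ takes the minimum of its arguments and ⊗ takes their sum. Working out the expression ((9 ⊗ 8) ⊗ (10 ⊗ -5)) gives 22.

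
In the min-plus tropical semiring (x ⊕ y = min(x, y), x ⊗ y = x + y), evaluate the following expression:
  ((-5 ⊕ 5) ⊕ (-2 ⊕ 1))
((-5 ⊕ 5) ⊕ (-2 ⊕ 1)) = -5

Expand innermost to outermost. Recall ⊕ takes the minimum of its arguments and ⊗ takes their sum. Working out the expression ((-5 ⊕ 5) ⊕ (-2 ⊕ 1)) gives -5.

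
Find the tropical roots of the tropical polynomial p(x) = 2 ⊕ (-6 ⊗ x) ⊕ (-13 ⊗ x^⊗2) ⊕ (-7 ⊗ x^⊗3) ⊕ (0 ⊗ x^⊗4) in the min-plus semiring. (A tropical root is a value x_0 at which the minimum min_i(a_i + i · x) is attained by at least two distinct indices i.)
Roots: {-7, -6, 7, 8}

Each tropical root is a break point of the lower envelope of the lines y = a_i + i · x (there are 5 lines, with slopes 0, 1, ..., 4). Only the lines that attain the minimum somewhere contribute to roots; other lines are dominated. Here the surviving (envelope) indices are i = 4, i = 3, i = 2, i = 1, i = 0.
Intersections between consecutive envelope lines give the roots: for adjacent envelope indices i < j the intersection is x = (a_i − a_j) / (j − i). Reading off the sorted break points: {-7, -6, 7, 8}.
Verification: at each break x_0, at least two indices attain the minimum of min_i(a_i + i · x_0).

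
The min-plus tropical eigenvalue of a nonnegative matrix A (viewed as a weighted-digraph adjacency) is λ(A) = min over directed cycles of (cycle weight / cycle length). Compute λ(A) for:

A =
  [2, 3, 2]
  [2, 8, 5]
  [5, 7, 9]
λ(A) = 2

Enumerate directed cycles and compute their means (weight / length). Sample:
  cycle 0 → 0: weight = 2, length = 1, mean = 2/1 ≈ 2.000
  cycle 1 → 1: weight = 8, length = 1, mean = 8/1 ≈ 8.000
  cycle 2 → 2: weight = 9, length = 1, mean = 9/1 ≈ 9.000
  cycle 0 → 1 → 0: weight = 5, length = 2, mean = 5/2 ≈ 2.500
  cycle 0 → 2 → 0: weight = 7, length = 2, mean = 7/2 ≈ 3.500
  cycle 1 → 0 → 1: weight = 5, length = 2, mean = 5/2 ≈ 2.500
Minimum mean = 2.000, attained e.g. along the cycle 0 → 0 with weight 2 and length 1. So λ(A) = 2/1 = 2.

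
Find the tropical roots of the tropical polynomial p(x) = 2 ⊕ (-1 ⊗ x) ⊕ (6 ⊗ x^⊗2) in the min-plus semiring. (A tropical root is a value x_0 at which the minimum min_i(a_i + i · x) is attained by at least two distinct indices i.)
Roots: {-7, 3}

Each tropical root is a break point of the lower envelope of the lines y = a_i + i · x (there are 3 lines, with slopes 0, 1, ..., 2). Only the lines that attain the minimum somewhere contribute to roots; other lines are dominated. Here the surviving (envelope) indices are i = 2, i = 1, i = 0.
Intersections between consecutive envelope lines give the roots: for adjacent envelope indices i < j the intersection is x = (a_i − a_j) / (j − i). Reading off the sorted break points: {-7, 3}.
Verification: at each break x_0, at least two indices attain the minimum of min_i(a_i + i · x_0).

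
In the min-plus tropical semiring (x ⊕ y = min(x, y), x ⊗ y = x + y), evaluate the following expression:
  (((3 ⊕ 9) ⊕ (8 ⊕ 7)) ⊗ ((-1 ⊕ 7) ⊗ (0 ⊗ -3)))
(((3 ⊕ 9) ⊕ (8 ⊕ 7)) ⊗ ((-1 ⊕ 7) ⊗ (0 ⊗ -3))) = -1

Expand innermost to outermost. Recall ⊕ takes the minimum of its arguments and ⊗ takes their sum. Working out the expression (((3 ⊕ 9) ⊕ (8 ⊕ 7)) ⊗ ((-1 ⊕ 7) ⊗ (0 ⊗ -3))) gives -1.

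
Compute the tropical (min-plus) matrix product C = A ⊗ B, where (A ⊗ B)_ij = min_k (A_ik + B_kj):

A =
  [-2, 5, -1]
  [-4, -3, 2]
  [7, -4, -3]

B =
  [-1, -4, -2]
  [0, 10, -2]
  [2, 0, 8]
A ⊗ B =
  [-3, -6, -4]
  [-5, -8, -6]
  [-4, -3, -6]

Apply the min-plus product entry-by-entry:
  C[0][0] = min over k of (A[0][0] + B[0][0] = -2 + -1 = -3, A[0][1] + B[1][0] = 5 + 0 = 5, A[0][2] + B[2][0] = -1 + 2 = 1) = -3 (attained at k = 0)
  C[0][1] = min over k of (A[0][0] + B[0][1] = -2 + -4 = -6, A[0][1] + B[1][1] = 5 + 10 = 15, A[0][2] + B[2][1] = -1 + 0 = -1) = -6 (attained at k = 0)
  C[0][2] = min over k of (A[0][0] + B[0][2] = -2 + -2 = -4, A[0][1] + B[1][2] = 5 + -2 = 3, A[0][2] + B[2][2] = -1 + 8 = 7) = -4 (attained at k = 0)
  C[1][0] = min over k of (A[1][0] + B[0][0] = -4 + -1 = -5, A[1][1] + B[1][0] = -3 + 0 = -3, A[1][2] + B[2][0] = 2 + 2 = 4) = -5 (attained at k = 0)
  C[1][1] = min over k of (A[1][0] + B[0][1] = -4 + -4 = -8, A[1][1] + B[1][1] = -3 + 10 = 7, A[1][2] + B[2][1] = 2 + 0 = 2) = -8 (attained at k = 0)
  C[1][2] = min over k of (A[1][0] + B[0][2] = -4 + -2 = -6, A[1][1] + B[1][2] = -3 + -2 = -5, A[1][2] + B[2][2] = 2 + 8 = 10) = -6 (attained at k = 0)
  C[2][0] = min over k of (A[2][0] + B[0][0] = 7 + -1 = 6, A[2][1] + B[1][0] = -4 + 0 = -4, A[2][2] + B[2][0] = -3 + 2 = -1) = -4 (attained at k = 1)
  C[2][1] = min over k of (A[2][0] + B[0][1] = 7 + -4 = 3, A[2][1] + B[1][1] = -4 + 10 = 6, A[2][2] + B[2][1] = -3 + 0 = -3) = -3 (attained at k = 2)
  C[2][2] = min over k of (A[2][0] + B[0][2] = 7 + -2 = 5, A[2][1] + B[1][2] = -4 + -2 = -6, A[2][2] + B[2][2] = -3 + 8 = 5) = -6 (attained at k = 1)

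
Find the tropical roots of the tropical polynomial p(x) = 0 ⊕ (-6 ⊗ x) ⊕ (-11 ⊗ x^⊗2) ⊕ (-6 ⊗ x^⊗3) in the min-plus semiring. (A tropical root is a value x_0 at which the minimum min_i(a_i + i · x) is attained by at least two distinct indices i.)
Roots: {-5, 5, 6}

Each tropical root is a break point of the lower envelope of the lines y = a_i + i · x (there are 4 lines, with slopes 0, 1, ..., 3). Only the lines that attain the minimum somewhere contribute to roots; other lines are dominated. Here the surviving (envelope) indices are i = 3, i = 2, i = 1, i = 0.
Intersections between consecutive envelope lines give the roots: for adjacent envelope indices i < j the intersection is x = (a_i − a_j) / (j − i). Reading off the sorted break points: {-5, 5, 6}.
Verification: at each break x_0, at least two indices attain the minimum of min_i(a_i + i · x_0).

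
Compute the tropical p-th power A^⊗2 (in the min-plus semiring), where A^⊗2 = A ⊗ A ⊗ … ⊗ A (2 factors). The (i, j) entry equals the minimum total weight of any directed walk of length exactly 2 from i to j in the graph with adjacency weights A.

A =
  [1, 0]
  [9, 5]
A^⊗2 =
  [2, 1]
  [10, 9]

Each entry (A^⊗2)_ij equals the minimum over all length-2 walks i = v_0 → v_1 → … → v_2 = j of Σ_t A[v_t][v_{t+1}]. For example, for (i, j) = (0, 1) we minimise over 2 possible intermediate vertex sequences; the minimum is 1, attained along the walk 0 → 0 → 1.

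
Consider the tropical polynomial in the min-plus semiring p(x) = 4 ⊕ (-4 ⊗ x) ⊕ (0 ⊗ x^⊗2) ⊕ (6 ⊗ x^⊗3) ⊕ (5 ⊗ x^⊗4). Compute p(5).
p(5) = 1

A tropical monomial a ⊗ x^⊗i evaluates to a + i · x. Evaluating each term at x = 5:
  Term 0 contributes 4 + 0 · 5 = 4
  Term 1 contributes -4 + 1 · 5 = 1
  Term 2 contributes 0 + 2 · 5 = 10
  Term 3 contributes 6 + 3 · 5 = 21
  Term 4 contributes 5 + 4 · 5 = 25
p(5) = ⊕ of these = min[4, 1, 10, 21, 25] = 1.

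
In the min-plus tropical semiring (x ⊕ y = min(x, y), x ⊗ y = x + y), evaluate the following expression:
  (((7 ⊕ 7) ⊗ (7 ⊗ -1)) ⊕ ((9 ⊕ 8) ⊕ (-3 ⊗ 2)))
(((7 ⊕ 7) ⊗ (7 ⊗ -1)) ⊕ ((9 ⊕ 8) ⊕ (-3 ⊗ 2))) = -1

Expand innermost to outermost. Recall ⊕ takes the minimum of its arguments and ⊗ takes their sum. Working out the expression (((7 ⊕ 7) ⊗ (7 ⊗ -1)) ⊕ ((9 ⊕ 8) ⊕ (-3 ⊗ 2))) gives -1.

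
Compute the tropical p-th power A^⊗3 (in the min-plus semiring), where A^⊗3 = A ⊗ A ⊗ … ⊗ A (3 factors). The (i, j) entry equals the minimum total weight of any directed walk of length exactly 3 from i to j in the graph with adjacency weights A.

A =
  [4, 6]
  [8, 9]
A^⊗3 =
  [12, 14]
  [16, 18]

Each entry (A^⊗3)_ij equals the minimum over all length-3 walks i = v_0 → v_1 → … → v_3 = j of Σ_t A[v_t][v_{t+1}]. For example, for (i, j) = (0, 1) we minimise over 4 possible intermediate vertex sequences; the minimum is 14, attained along the walk 0 → 0 → 0 → 1.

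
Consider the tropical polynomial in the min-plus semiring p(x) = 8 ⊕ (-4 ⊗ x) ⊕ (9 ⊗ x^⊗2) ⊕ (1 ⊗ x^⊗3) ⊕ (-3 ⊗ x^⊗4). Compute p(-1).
p(-1) = -7

A tropical monomial a ⊗ x^⊗i evaluates to a + i · x. Evaluating each term at x = -1:
  Term 0 contributes 8 + 0 · -1 = 8
  Term 1 contributes -4 + 1 · -1 = -5
  Term 2 contributes 9 + 2 · -1 = 7
  Term 3 contributes 1 + 3 · -1 = -2
  Term 4 contributes -3 + 4 · -1 = -7
p(-1) = ⊕ of these = min[8, -5, 7, -2, -7] = -7.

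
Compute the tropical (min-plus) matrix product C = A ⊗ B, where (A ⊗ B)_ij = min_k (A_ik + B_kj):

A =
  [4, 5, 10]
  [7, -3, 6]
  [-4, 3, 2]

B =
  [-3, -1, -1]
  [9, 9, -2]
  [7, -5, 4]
A ⊗ B =
  [1, 3, 3]
  [4, 1, -5]
  [-7, -5, -5]

Apply the min-plus product entry-by-entry:
  C[0][0] = min over k of (A[0][0] + B[0][0] = 4 + -3 = 1, A[0][1] + B[1][0] = 5 + 9 = 14, A[0][2] + B[2][0] = 10 + 7 = 17) = 1 (attained at k = 0)
  C[0][1] = min over k of (A[0][0] + B[0][1] = 4 + -1 = 3, A[0][1] + B[1][1] = 5 + 9 = 14, A[0][2] + B[2][1] = 10 + -5 = 5) = 3 (attained at k = 0)
  C[0][2] = min over k of (A[0][0] + B[0][2] = 4 + -1 = 3, A[0][1] + B[1][2] = 5 + -2 = 3, A[0][2] + B[2][2] = 10 + 4 = 14) = 3 (attained at k = 0)
  C[1][0] = min over k of (A[1][0] + B[0][0] = 7 + -3 = 4, A[1][1] + B[1][0] = -3 + 9 = 6, A[1][2] + B[2][0] = 6 + 7 = 13) = 4 (attained at k = 0)
  C[1][1] = min over k of (A[1][0] + B[0][1] = 7 + -1 = 6, A[1][1] + B[1][1] = -3 + 9 = 6, A[1][2] + B[2][1] = 6 + -5 = 1) = 1 (attained at k = 2)
  C[1][2] = min over k of (A[1][0] + B[0][2] = 7 + -1 = 6, A[1][1] + B[1][2] = -3 + -2 = -5, A[1][2] + B[2][2] = 6 + 4 = 10) = -5 (attained at k = 1)
  C[2][0] = min over k of (A[2][0] + B[0][0] = -4 + -3 = -7, A[2][1] + B[1][0] = 3 + 9 = 12, A[2][2] + B[2][0] = 2 + 7 = 9) = -7 (attained at k = 0)
  C[2][1] = min over k of (A[2][0] + B[0][1] = -4 + -1 = -5, A[2][1] + B[1][1] = 3 + 9 = 12, A[2][2] + B[2][1] = 2 + -5 = -3) = -5 (attained at k = 0)
  C[2][2] = min over k of (A[2][0] + B[0][2] = -4 + -1 = -5, A[2][1] + B[1][2] = 3 + -2 = 1, A[2][2] + B[2][2] = 2 + 4 = 6) = -5 (attained at k = 0)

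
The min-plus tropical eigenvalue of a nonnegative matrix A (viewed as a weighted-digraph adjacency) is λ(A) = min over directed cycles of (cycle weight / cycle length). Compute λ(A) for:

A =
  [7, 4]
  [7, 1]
λ(A) = 1

Enumerate directed cycles and compute their means (weight / length). Sample:
  cycle 0 → 0: weight = 7, length = 1, mean = 7/1 ≈ 7.000
  cycle 1 → 1: weight = 1, length = 1, mean = 1/1 ≈ 1.000
  cycle 0 → 1 → 0: weight = 11, length = 2, mean = 11/2 ≈ 5.500
  cycle 1 → 0 → 1: weight = 11, length = 2, mean = 11/2 ≈ 5.500
Minimum mean = 1.000, attained e.g. along the cycle 1 → 1 with weight 1 and length 1. So λ(A) = 1/1 = 1.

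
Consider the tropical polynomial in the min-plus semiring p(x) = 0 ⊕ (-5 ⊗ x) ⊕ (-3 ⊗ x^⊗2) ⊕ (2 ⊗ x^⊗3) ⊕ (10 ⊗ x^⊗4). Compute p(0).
p(0) = -5

A tropical monomial a ⊗ x^⊗i evaluates to a + i · x. Evaluating each term at x = 0:
  Term 0 contributes 0 + 0 · 0 = 0
  Term 1 contributes -5 + 1 · 0 = -5
  Term 2 contributes -3 + 2 · 0 = -3
  Term 3 contributes 2 + 3 · 0 = 2
  Term 4 contributes 10 + 4 · 0 = 10
p(0) = ⊕ of these = min[0, -5, -3, 2, 10] = -5.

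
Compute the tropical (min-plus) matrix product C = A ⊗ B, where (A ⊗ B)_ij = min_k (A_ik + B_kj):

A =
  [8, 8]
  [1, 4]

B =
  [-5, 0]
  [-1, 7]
A ⊗ B =
  [3, 8]
  [-4, 1]

Apply the min-plus product entry-by-entry:
  C[0][0] = min over k of (A[0][0] + B[0][0] = 8 + -5 = 3, A[0][1] + B[1][0] = 8 + -1 = 7) = 3 (attained at k = 0)
  C[0][1] = min over k of (A[0][0] + B[0][1] = 8 + 0 = 8, A[0][1] + B[1][1] = 8 + 7 = 15) = 8 (attained at k = 0)
  C[1][0] = min over k of (A[1][0] + B[0][0] = 1 + -5 = -4, A[1][1] + B[1][0] = 4 + -1 = 3) = -4 (attained at k = 0)
  C[1][1] = min over k of (A[1][0] + B[0][1] = 1 + 0 = 1, A[1][1] + B[1][1] = 4 + 7 = 11) = 1 (attained at k = 0)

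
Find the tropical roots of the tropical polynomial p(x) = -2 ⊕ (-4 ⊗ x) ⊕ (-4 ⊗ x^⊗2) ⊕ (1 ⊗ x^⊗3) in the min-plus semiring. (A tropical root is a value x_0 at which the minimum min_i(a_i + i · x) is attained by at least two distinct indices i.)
Roots: {-5, 0, 2}

Each tropical root is a break point of the lower envelope of the lines y = a_i + i · x (there are 4 lines, with slopes 0, 1, ..., 3). Only the lines that attain the minimum somewhere contribute to roots; other lines are dominated. Here the surviving (envelope) indices are i = 3, i = 2, i = 1, i = 0.
Intersections between consecutive envelope lines give the roots: for adjacent envelope indices i < j the intersection is x = (a_i − a_j) / (j − i). Reading off the sorted break points: {-5, 0, 2}.
Verification: at each break x_0, at least two indices attain the minimum of min_i(a_i + i · x_0).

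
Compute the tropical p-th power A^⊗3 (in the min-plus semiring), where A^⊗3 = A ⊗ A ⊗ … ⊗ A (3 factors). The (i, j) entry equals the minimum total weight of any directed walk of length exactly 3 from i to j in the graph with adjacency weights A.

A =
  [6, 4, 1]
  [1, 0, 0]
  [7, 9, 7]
A^⊗3 =
  [5, 4, 4]
  [1, 0, 0]
  [10, 9, 9]

Each entry (A^⊗3)_ij equals the minimum over all length-3 walks i = v_0 → v_1 → … → v_3 = j of Σ_t A[v_t][v_{t+1}]. For example, for (i, j) = (0, 2) we minimise over 9 possible intermediate vertex sequences; the minimum is 4, attained along the walk 0 → 1 → 1 → 2.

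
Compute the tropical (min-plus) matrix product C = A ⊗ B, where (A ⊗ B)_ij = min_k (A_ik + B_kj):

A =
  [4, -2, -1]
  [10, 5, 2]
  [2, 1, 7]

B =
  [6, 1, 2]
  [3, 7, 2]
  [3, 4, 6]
A ⊗ B =
  [1, 3, 0]
  [5, 6, 7]
  [4, 3, 3]

Apply the min-plus product entry-by-entry:
  C[0][0] = min over k of (A[0][0] + B[0][0] = 4 + 6 = 10, A[0][1] + B[1][0] = -2 + 3 = 1, A[0][2] + B[2][0] = -1 + 3 = 2) = 1 (attained at k = 1)
  C[0][1] = min over k of (A[0][0] + B[0][1] = 4 + 1 = 5, A[0][1] + B[1][1] = -2 + 7 = 5, A[0][2] + B[2][1] = -1 + 4 = 3) = 3 (attained at k = 2)
  C[0][2] = min over k of (A[0][0] + B[0][2] = 4 + 2 = 6, A[0][1] + B[1][2] = -2 + 2 = 0, A[0][2] + B[2][2] = -1 + 6 = 5) = 0 (attained at k = 1)
  C[1][0] = min over k of (A[1][0] + B[0][0] = 10 + 6 = 16, A[1][1] + B[1][0] = 5 + 3 = 8, A[1][2] + B[2][0] = 2 + 3 = 5) = 5 (attained at k = 2)
  C[1][1] = min over k of (A[1][0] + B[0][1] = 10 + 1 = 11, A[1][1] + B[1][1] = 5 + 7 = 12, A[1][2] + B[2][1] = 2 + 4 = 6) = 6 (attained at k = 2)
  C[1][2] = min over k of (A[1][0] + B[0][2] = 10 + 2 = 12, A[1][1] + B[1][2] = 5 + 2 = 7, A[1][2] + B[2][2] = 2 + 6 = 8) = 7 (attained at k = 1)
  C[2][0] = min over k of (A[2][0] + B[0][0] = 2 + 6 = 8, A[2][1] + B[1][0] = 1 + 3 = 4, A[2][2] + B[2][0] = 7 + 3 = 10) = 4 (attained at k = 1)
  C[2][1] = min over k of (A[2][0] + B[0][1] = 2 + 1 = 3, A[2][1] + B[1][1] = 1 + 7 = 8, A[2][2] + B[2][1] = 7 + 4 = 11) = 3 (attained at k = 0)
  C[2][2] = min over k of (A[2][0] + B[0][2] = 2 + 2 = 4, A[2][1] + B[1][2] = 1 + 2 = 3, A[2][2] + B[2][2] = 7 + 6 = 13) = 3 (attained at k = 1)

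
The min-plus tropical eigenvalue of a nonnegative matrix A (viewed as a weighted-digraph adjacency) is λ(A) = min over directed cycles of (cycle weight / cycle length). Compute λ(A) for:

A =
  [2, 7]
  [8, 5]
λ(A) = 2

Enumerate directed cycles and compute their means (weight / length). Sample:
  cycle 0 → 0: weight = 2, length = 1, mean = 2/1 ≈ 2.000
  cycle 1 → 1: weight = 5, length = 1, mean = 5/1 ≈ 5.000
  cycle 0 → 1 → 0: weight = 15, length = 2, mean = 15/2 ≈ 7.500
  cycle 1 → 0 → 1: weight = 15, length = 2, mean = 15/2 ≈ 7.500
Minimum mean = 2.000, attained e.g. along the cycle 0 → 0 with weight 2 and length 1. So λ(A) = 2/1 = 2.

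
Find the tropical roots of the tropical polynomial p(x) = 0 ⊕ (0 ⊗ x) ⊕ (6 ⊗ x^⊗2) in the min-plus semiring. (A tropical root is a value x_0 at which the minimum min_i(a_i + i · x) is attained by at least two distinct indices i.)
Roots: {-6, 0}

Each tropical root is a break point of the lower envelope of the lines y = a_i + i · x (there are 3 lines, with slopes 0, 1, ..., 2). Only the lines that attain the minimum somewhere contribute to roots; other lines are dominated. Here the surviving (envelope) indices are i = 2, i = 1, i = 0.
Intersections between consecutive envelope lines give the roots: for adjacent envelope indices i < j the intersection is x = (a_i − a_j) / (j − i). Reading off the sorted break points: {-6, 0}.
Verification: at each break x_0, at least two indices attain the minimum of min_i(a_i + i · x_0).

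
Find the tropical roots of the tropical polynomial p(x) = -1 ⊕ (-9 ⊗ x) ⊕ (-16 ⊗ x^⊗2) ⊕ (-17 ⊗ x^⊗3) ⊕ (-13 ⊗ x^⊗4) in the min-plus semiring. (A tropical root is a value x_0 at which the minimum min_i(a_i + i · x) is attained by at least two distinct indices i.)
Roots: {-4, 1, 7, 8}

Each tropical root is a break point of the lower envelope of the lines y = a_i + i · x (there are 5 lines, with slopes 0, 1, ..., 4). Only the lines that attain the minimum somewhere contribute to roots; other lines are dominated. Here the surviving (envelope) indices are i = 4, i = 3, i = 2, i = 1, i = 0.
Intersections between consecutive envelope lines give the roots: for adjacent envelope indices i < j the intersection is x = (a_i − a_j) / (j − i). Reading off the sorted break points: {-4, 1, 7, 8}.
Verification: at each break x_0, at least two indices attain the minimum of min_i(a_i + i · x_0).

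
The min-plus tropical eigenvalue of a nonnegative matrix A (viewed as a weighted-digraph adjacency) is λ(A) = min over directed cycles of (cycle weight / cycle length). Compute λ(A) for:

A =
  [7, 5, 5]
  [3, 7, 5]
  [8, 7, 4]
λ(A) = 4

Enumerate directed cycles and compute their means (weight / length). Sample:
  cycle 0 → 0: weight = 7, length = 1, mean = 7/1 ≈ 7.000
  cycle 1 → 1: weight = 7, length = 1, mean = 7/1 ≈ 7.000
  cycle 2 → 2: weight = 4, length = 1, mean = 4/1 ≈ 4.000
  cycle 0 → 1 → 0: weight = 8, length = 2, mean = 8/2 ≈ 4.000
  cycle 0 → 2 → 0: weight = 13, length = 2, mean = 13/2 ≈ 6.500
  cycle 1 → 0 → 1: weight = 8, length = 2, mean = 8/2 ≈ 4.000
Minimum mean = 4.000, attained e.g. along the cycle 2 → 2 with weight 4 and length 1. So λ(A) = 4/1 = 4.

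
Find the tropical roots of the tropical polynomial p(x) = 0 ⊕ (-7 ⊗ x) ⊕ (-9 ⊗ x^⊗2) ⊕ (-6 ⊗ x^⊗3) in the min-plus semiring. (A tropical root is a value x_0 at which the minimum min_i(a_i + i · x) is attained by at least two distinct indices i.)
Roots: {-3, 2, 7}

Each tropical root is a break point of the lower envelope of the lines y = a_i + i · x (there are 4 lines, with slopes 0, 1, ..., 3). Only the lines that attain the minimum somewhere contribute to roots; other lines are dominated. Here the surviving (envelope) indices are i = 3, i = 2, i = 1, i = 0.
Intersections between consecutive envelope lines give the roots: for adjacent envelope indices i < j the intersection is x = (a_i − a_j) / (j − i). Reading off the sorted break points: {-3, 2, 7}.
Verification: at each break x_0, at least two indices attain the minimum of min_i(a_i + i · x_0).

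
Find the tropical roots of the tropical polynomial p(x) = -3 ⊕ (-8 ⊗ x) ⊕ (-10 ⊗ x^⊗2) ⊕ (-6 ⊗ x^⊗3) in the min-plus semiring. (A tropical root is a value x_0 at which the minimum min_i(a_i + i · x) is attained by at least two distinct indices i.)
Roots: {-4, 2, 5}

Each tropical root is a break point of the lower envelope of the lines y = a_i + i · x (there are 4 lines, with slopes 0, 1, ..., 3). Only the lines that attain the minimum somewhere contribute to roots; other lines are dominated. Here the surviving (envelope) indices are i = 3, i = 2, i = 1, i = 0.
Intersections between consecutive envelope lines give the roots: for adjacent envelope indices i < j the intersection is x = (a_i − a_j) / (j − i). Reading off the sorted break points: {-4, 2, 5}.
Verification: at each break x_0, at least two indices attain the minimum of min_i(a_i + i · x_0).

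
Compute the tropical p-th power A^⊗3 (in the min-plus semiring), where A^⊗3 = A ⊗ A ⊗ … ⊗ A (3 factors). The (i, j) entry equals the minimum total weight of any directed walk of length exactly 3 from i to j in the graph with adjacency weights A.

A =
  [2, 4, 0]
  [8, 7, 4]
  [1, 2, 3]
A^⊗3 =
  [3, 4, 1]
  [7, 9, 5]
  [2, 3, 3]

Each entry (A^⊗3)_ij equals the minimum over all length-3 walks i = v_0 → v_1 → … → v_3 = j of Σ_t A[v_t][v_{t+1}]. For example, for (i, j) = (0, 2) we minimise over 9 possible intermediate vertex sequences; the minimum is 1, attained along the walk 0 → 2 → 0 → 2.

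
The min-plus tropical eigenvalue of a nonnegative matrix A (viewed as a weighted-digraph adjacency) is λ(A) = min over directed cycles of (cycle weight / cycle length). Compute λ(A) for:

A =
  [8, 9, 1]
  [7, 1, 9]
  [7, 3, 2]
λ(A) = 1

Enumerate directed cycles and compute their means (weight / length). Sample:
  cycle 0 → 0: weight = 8, length = 1, mean = 8/1 ≈ 8.000
  cycle 1 → 1: weight = 1, length = 1, mean = 1/1 ≈ 1.000
  cycle 2 → 2: weight = 2, length = 1, mean = 2/1 ≈ 2.000
  cycle 0 → 1 → 0: weight = 16, length = 2, mean = 16/2 ≈ 8.000
  cycle 0 → 2 → 0: weight = 8, length = 2, mean = 8/2 ≈ 4.000
  cycle 1 → 0 → 1: weight = 16, length = 2, mean = 16/2 ≈ 8.000
Minimum mean = 1.000, attained e.g. along the cycle 1 → 1 with weight 1 and length 1. So λ(A) = 1/1 = 1.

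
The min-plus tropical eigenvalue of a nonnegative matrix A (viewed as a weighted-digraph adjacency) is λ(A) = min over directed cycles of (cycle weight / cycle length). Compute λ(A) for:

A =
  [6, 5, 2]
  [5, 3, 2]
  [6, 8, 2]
λ(A) = 2

Enumerate directed cycles and compute their means (weight / length). Sample:
  cycle 0 → 0: weight = 6, length = 1, mean = 6/1 ≈ 6.000
  cycle 1 → 1: weight = 3, length = 1, mean = 3/1 ≈ 3.000
  cycle 2 → 2: weight = 2, length = 1, mean = 2/1 ≈ 2.000
  cycle 0 → 1 → 0: weight = 10, length = 2, mean = 10/2 ≈ 5.000
  cycle 0 → 2 → 0: weight = 8, length = 2, mean = 8/2 ≈ 4.000
  cycle 1 → 0 → 1: weight = 10, length = 2, mean = 10/2 ≈ 5.000
Minimum mean = 2.000, attained e.g. along the cycle 2 → 2 with weight 2 and length 1. So λ(A) = 2/1 = 2.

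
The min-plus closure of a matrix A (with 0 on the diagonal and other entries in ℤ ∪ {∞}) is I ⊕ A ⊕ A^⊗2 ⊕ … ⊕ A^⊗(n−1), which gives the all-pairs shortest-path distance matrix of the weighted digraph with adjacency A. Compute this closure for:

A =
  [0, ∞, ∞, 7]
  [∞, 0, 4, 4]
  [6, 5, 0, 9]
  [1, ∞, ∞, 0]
Closure =
  [0, ∞, ∞, 7]
  [5, 0, 4, 4]
  [6, 5, 0, 9]
  [1, ∞, ∞, 0]

This is the Floyd-Warshall all-pairs shortest-path computation. For each intermediate vertex k = 0, 1, …, 3, update dist[i][j] ← min(dist[i][j], dist[i][k] + dist[k][j]). The final matrix gives, for each (i, j), the minimum total weight of any directed path from i to j (possibly empty when i = j).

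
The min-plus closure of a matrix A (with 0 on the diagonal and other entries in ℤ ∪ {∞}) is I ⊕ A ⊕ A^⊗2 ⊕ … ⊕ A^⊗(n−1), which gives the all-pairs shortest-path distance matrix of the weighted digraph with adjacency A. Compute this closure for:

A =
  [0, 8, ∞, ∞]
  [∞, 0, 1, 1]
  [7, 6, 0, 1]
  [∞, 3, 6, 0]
Closure =
  [0, 8, 9, 9]
  [8, 0, 1, 1]
  [7, 4, 0, 1]
  [11, 3, 4, 0]

This is the Floyd-Warshall all-pairs shortest-path computation. For each intermediate vertex k = 0, 1, …, 3, update dist[i][j] ← min(dist[i][j], dist[i][k] + dist[k][j]). The final matrix gives, for each (i, j), the minimum total weight of any directed path from i to j (possibly empty when i = j).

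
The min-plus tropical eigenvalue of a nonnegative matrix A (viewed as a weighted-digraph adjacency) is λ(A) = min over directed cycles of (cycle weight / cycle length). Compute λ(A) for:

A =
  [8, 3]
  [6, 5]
λ(A) = 9/2

Enumerate directed cycles and compute their means (weight / length). Sample:
  cycle 0 → 0: weight = 8, length = 1, mean = 8/1 ≈ 8.000
  cycle 1 → 1: weight = 5, length = 1, mean = 5/1 ≈ 5.000
  cycle 0 → 1 → 0: weight = 9, length = 2, mean = 9/2 ≈ 4.500
  cycle 1 → 0 → 1: weight = 9, length = 2, mean = 9/2 ≈ 4.500
Minimum mean = 4.500, attained e.g. along the cycle 0 → 1 → 0 with weight 9 and length 2. So λ(A) = 9/2 = 9/2.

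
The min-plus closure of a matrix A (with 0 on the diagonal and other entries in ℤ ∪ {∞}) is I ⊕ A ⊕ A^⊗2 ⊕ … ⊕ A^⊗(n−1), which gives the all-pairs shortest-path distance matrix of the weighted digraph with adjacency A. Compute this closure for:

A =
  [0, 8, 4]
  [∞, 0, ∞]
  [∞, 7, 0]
Closure =
  [0, 8, 4]
  [∞, 0, ∞]
  [∞, 7, 0]

This is the Floyd-Warshall all-pairs shortest-path computation. For each intermediate vertex k = 0, 1, …, 2, update dist[i][j] ← min(dist[i][j], dist[i][k] + dist[k][j]). The final matrix gives, for each (i, j), the minimum total weight of any directed path from i to j (possibly empty when i = j).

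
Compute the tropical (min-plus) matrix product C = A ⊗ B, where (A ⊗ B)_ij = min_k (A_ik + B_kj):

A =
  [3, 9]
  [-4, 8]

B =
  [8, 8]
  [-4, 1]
A ⊗ B =
  [5, 10]
  [4, 4]

Apply the min-plus product entry-by-entry:
  C[0][0] = min over k of (A[0][0] + B[0][0] = 3 + 8 = 11, A[0][1] + B[1][0] = 9 + -4 = 5) = 5 (attained at k = 1)
  C[0][1] = min over k of (A[0][0] + B[0][1] = 3 + 8 = 11, A[0][1] + B[1][1] = 9 + 1 = 10) = 10 (attained at k = 1)
  C[1][0] = min over k of (A[1][0] + B[0][0] = -4 + 8 = 4, A[1][1] + B[1][0] = 8 + -4 = 4) = 4 (attained at k = 0)
  C[1][1] = min over k of (A[1][0] + B[0][1] = -4 + 8 = 4, A[1][1] + B[1][1] = 8 + 1 = 9) = 4 (attained at k = 0)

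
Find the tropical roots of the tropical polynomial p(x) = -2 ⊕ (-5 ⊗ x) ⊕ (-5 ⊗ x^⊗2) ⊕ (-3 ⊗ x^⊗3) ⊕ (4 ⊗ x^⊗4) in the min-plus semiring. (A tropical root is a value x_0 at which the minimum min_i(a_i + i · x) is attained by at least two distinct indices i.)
Roots: {-7, -2, 0, 3}

Each tropical root is a break point of the lower envelope of the lines y = a_i + i · x (there are 5 lines, with slopes 0, 1, ..., 4). Only the lines that attain the minimum somewhere contribute to roots; other lines are dominated. Here the surviving (envelope) indices are i = 4, i = 3, i = 2, i = 1, i = 0.
Intersections between consecutive envelope lines give the roots: for adjacent envelope indices i < j the intersection is x = (a_i − a_j) / (j − i). Reading off the sorted break points: {-7, -2, 0, 3}.
Verification: at each break x_0, at least two indices attain the minimum of min_i(a_i + i · x_0).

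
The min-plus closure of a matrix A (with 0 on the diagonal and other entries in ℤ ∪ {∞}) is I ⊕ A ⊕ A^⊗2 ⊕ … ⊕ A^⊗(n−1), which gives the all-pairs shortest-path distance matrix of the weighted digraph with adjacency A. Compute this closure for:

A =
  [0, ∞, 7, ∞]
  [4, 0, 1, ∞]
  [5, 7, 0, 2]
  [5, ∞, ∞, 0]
Closure =
  [0, 14, 7, 9]
  [4, 0, 1, 3]
  [5, 7, 0, 2]
  [5, 19, 12, 0]

This is the Floyd-Warshall all-pairs shortest-path computation. For each intermediate vertex k = 0, 1, …, 3, update dist[i][j] ← min(dist[i][j], dist[i][k] + dist[k][j]). The final matrix gives, for each (i, j), the minimum total weight of any directed path from i to j (possibly empty when i = j).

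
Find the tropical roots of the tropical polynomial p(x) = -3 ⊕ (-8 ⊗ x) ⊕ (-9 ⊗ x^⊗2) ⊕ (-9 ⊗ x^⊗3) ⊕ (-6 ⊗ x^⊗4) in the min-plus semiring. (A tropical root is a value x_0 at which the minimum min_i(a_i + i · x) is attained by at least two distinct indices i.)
Roots: {-3, 0, 1, 5}

Each tropical root is a break point of the lower envelope of the lines y = a_i + i · x (there are 5 lines, with slopes 0, 1, ..., 4). Only the lines that attain the minimum somewhere contribute to roots; other lines are dominated. Here the surviving (envelope) indices are i = 4, i = 3, i = 2, i = 1, i = 0.
Intersections between consecutive envelope lines give the roots: for adjacent envelope indices i < j the intersection is x = (a_i − a_j) / (j − i). Reading off the sorted break points: {-3, 0, 1, 5}.
Verification: at each break x_0, at least two indices attain the minimum of min_i(a_i + i · x_0).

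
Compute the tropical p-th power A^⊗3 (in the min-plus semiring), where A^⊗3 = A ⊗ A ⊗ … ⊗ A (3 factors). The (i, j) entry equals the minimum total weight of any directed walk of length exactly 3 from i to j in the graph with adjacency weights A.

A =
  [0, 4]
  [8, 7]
A^⊗3 =
  [0, 4]
  [8, 12]

Each entry (A^⊗3)_ij equals the minimum over all length-3 walks i = v_0 → v_1 → … → v_3 = j of Σ_t A[v_t][v_{t+1}]. For example, for (i, j) = (0, 1) we minimise over 4 possible intermediate vertex sequences; the minimum is 4, attained along the walk 0 → 0 → 0 → 1.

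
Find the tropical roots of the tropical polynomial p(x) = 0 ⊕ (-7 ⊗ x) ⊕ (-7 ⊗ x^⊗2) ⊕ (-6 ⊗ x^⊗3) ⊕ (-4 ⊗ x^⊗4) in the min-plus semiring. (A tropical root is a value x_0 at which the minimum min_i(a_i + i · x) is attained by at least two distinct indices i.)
Roots: {-2, -1, 0, 7}

Each tropical root is a break point of the lower envelope of the lines y = a_i + i · x (there are 5 lines, with slopes 0, 1, ..., 4). Only the lines that attain the minimum somewhere contribute to roots; other lines are dominated. Here the surviving (envelope) indices are i = 4, i = 3, i = 2, i = 1, i = 0.
Intersections between consecutive envelope lines give the roots: for adjacent envelope indices i < j the intersection is x = (a_i − a_j) / (j − i). Reading off the sorted break points: {-2, -1, 0, 7}.
Verification: at each break x_0, at least two indices attain the minimum of min_i(a_i + i · x_0).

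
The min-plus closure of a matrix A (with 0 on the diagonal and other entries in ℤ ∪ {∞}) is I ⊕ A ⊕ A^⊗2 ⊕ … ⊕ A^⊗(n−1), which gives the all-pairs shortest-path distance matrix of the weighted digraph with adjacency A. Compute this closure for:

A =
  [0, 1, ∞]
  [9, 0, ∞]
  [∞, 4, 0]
Closure =
  [0, 1, ∞]
  [9, 0, ∞]
  [13, 4, 0]

This is the Floyd-Warshall all-pairs shortest-path computation. For each intermediate vertex k = 0, 1, …, 2, update dist[i][j] ← min(dist[i][j], dist[i][k] + dist[k][j]). The final matrix gives, for each (i, j), the minimum total weight of any directed path from i to j (possibly empty when i = j).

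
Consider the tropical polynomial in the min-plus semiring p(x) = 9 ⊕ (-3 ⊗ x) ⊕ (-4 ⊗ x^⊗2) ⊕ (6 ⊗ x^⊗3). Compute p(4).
p(4) = 1

A tropical monomial a ⊗ x^⊗i evaluates to a + i · x. Evaluating each term at x = 4:
  Term 0 contributes 9 + 0 · 4 = 9
  Term 1 contributes -3 + 1 · 4 = 1
  Term 2 contributes -4 + 2 · 4 = 4
  Term 3 contributes 6 + 3 · 4 = 18
p(4) = ⊕ of these = min[9, 1, 4, 18] = 1.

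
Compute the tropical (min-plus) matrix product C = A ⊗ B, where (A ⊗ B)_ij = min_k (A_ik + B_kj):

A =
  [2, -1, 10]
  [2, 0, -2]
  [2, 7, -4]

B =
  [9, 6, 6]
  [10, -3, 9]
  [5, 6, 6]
A ⊗ B =
  [9, -4, 8]
  [3, -3, 4]
  [1, 2, 2]

Apply the min-plus product entry-by-entry:
  C[0][0] = min over k of (A[0][0] + B[0][0] = 2 + 9 = 11, A[0][1] + B[1][0] = -1 + 10 = 9, A[0][2] + B[2][0] = 10 + 5 = 15) = 9 (attained at k = 1)
  C[0][1] = min over k of (A[0][0] + B[0][1] = 2 + 6 = 8, A[0][1] + B[1][1] = -1 + -3 = -4, A[0][2] + B[2][1] = 10 + 6 = 16) = -4 (attained at k = 1)
  C[0][2] = min over k of (A[0][0] + B[0][2] = 2 + 6 = 8, A[0][1] + B[1][2] = -1 + 9 = 8, A[0][2] + B[2][2] = 10 + 6 = 16) = 8 (attained at k = 0)
  C[1][0] = min over k of (A[1][0] + B[0][0] = 2 + 9 = 11, A[1][1] + B[1][0] = 0 + 10 = 10, A[1][2] + B[2][0] = -2 + 5 = 3) = 3 (attained at k = 2)
  C[1][1] = min over k of (A[1][0] + B[0][1] = 2 + 6 = 8, A[1][1] + B[1][1] = 0 + -3 = -3, A[1][2] + B[2][1] = -2 + 6 = 4) = -3 (attained at k = 1)
  C[1][2] = min over k of (A[1][0] + B[0][2] = 2 + 6 = 8, A[1][1] + B[1][2] = 0 + 9 = 9, A[1][2] + B[2][2] = -2 + 6 = 4) = 4 (attained at k = 2)
  C[2][0] = min over k of (A[2][0] + B[0][0] = 2 + 9 = 11, A[2][1] + B[1][0] = 7 + 10 = 17, A[2][2] + B[2][0] = -4 + 5 = 1) = 1 (attained at k = 2)
  C[2][1] = min over k of (A[2][0] + B[0][1] = 2 + 6 = 8, A[2][1] + B[1][1] = 7 + -3 = 4, A[2][2] + B[2][1] = -4 + 6 = 2) = 2 (attained at k = 2)
  C[2][2] = min over k of (A[2][0] + B[0][2] = 2 + 6 = 8, A[2][1] + B[1][2] = 7 + 9 = 16, A[2][2] + B[2][2] = -4 + 6 = 2) = 2 (attained at k = 2)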